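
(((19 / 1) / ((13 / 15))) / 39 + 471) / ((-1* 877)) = -79694 / 148213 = -0.54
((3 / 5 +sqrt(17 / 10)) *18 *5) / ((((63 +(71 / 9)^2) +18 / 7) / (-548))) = -1398222 *sqrt(170) / 36233 - 8389332 / 36233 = -734.69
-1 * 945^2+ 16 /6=-2679067 /3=-893022.33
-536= -536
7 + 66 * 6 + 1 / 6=2419 / 6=403.17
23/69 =1/3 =0.33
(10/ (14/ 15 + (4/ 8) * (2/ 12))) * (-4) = -2400/ 61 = -39.34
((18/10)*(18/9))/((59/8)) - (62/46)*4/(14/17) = -287746/47495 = -6.06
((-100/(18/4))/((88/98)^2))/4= -60025/8712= -6.89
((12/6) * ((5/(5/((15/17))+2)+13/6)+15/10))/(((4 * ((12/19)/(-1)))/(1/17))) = -2831/14076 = -0.20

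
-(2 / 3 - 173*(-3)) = -1559 / 3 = -519.67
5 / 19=0.26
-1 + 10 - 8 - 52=-51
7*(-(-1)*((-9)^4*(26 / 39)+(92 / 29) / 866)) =384470548 / 12557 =30618.03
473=473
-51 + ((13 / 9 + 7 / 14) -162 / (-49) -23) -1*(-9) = -52699 / 882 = -59.75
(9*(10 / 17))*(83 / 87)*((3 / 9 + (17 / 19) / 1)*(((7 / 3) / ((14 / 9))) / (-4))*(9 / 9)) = -43575 / 18734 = -2.33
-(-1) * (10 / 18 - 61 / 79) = -0.22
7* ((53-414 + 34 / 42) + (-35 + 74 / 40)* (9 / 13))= -2681.98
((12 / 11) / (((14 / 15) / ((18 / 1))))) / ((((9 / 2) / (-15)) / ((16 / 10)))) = -8640 / 77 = -112.21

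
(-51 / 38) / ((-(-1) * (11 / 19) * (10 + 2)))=-17 / 88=-0.19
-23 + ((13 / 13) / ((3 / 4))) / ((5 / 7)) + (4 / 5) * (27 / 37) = -20.55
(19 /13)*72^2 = 98496 /13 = 7576.62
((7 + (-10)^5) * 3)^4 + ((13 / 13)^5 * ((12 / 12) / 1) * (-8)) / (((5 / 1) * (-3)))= 121465983571933304917223 / 15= 8097732238128886994481.53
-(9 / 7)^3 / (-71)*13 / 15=3159 / 121765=0.03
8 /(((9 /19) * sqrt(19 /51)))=8 * sqrt(969) /9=27.67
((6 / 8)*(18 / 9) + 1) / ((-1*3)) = -5 / 6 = -0.83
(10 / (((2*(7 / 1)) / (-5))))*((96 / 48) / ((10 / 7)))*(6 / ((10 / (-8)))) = 24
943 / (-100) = -943 / 100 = -9.43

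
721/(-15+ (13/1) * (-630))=-0.09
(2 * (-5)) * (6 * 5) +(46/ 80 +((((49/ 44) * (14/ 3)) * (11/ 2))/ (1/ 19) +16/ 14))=205633/ 840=244.80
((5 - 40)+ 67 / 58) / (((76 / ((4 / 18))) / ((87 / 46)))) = -1963 / 10488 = -0.19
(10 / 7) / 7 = 10 / 49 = 0.20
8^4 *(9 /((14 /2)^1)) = 36864 /7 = 5266.29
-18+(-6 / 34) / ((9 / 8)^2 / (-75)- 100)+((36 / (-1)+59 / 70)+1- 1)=-1446070277 / 27204590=-53.16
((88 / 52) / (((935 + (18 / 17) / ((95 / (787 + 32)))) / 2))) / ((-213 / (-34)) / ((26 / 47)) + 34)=4832080 / 61092839389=0.00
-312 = -312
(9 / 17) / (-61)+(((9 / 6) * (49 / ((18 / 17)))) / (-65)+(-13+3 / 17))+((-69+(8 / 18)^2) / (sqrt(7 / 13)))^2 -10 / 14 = 108680338371811 / 12382837740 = 8776.69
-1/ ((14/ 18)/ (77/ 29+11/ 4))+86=64189/ 812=79.05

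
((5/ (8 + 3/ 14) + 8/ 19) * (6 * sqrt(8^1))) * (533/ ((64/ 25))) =8994375 * sqrt(2)/ 3496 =3638.43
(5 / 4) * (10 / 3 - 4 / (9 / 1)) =65 / 18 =3.61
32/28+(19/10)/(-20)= 1467/1400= 1.05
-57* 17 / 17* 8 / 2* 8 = -1824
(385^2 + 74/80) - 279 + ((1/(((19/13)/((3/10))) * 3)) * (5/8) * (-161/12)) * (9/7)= 899512819/6080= 147946.19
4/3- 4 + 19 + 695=2134/3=711.33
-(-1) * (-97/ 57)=-97/ 57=-1.70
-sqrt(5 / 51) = -sqrt(255) / 51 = -0.31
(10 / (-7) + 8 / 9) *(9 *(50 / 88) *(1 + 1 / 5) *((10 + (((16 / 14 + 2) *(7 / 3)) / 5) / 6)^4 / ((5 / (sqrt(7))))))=-767807982497 *sqrt(7) / 105249375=-19301.10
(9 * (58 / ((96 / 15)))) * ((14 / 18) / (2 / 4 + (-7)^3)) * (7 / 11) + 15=179419 / 12056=14.88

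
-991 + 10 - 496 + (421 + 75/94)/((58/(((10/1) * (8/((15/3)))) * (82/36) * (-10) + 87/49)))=-9892540477/2404332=-4114.47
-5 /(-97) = 5 /97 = 0.05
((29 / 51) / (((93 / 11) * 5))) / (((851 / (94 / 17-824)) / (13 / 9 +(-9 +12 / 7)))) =7890784 / 104417145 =0.08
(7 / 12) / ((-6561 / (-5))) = 35 / 78732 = 0.00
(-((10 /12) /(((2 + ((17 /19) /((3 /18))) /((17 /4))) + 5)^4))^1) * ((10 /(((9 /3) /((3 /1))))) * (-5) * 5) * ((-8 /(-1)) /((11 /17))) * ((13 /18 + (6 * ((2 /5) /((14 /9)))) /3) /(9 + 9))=431460250750 /11368302163911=0.04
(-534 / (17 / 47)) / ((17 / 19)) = -476862 / 289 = -1650.04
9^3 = 729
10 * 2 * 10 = 200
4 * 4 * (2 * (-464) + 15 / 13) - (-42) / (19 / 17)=-3653614 / 247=-14791.96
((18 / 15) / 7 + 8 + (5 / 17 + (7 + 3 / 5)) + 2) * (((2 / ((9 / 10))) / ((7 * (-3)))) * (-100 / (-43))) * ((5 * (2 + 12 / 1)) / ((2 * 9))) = -7166000 / 414477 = -17.29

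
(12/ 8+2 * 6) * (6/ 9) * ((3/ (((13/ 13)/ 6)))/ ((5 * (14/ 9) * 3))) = 243/ 35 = 6.94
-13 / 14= -0.93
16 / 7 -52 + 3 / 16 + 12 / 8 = -5379 / 112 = -48.03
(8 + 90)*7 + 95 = 781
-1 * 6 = -6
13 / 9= 1.44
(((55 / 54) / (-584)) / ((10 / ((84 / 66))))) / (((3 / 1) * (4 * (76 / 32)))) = -7 / 898776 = -0.00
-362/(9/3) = -362/3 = -120.67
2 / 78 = 1 / 39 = 0.03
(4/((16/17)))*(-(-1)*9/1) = 153/4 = 38.25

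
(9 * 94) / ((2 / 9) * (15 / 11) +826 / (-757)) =-10566963 / 9844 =-1073.44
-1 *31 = -31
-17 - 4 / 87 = -1483 / 87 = -17.05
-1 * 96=-96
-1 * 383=-383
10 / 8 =1.25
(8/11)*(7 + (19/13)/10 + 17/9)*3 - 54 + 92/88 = -142607/4290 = -33.24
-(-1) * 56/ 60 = 14/ 15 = 0.93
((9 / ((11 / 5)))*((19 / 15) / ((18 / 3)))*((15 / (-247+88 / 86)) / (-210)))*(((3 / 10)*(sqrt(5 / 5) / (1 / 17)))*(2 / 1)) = 41667 / 16288580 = 0.00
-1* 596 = -596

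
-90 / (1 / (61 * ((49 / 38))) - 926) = 44835 / 461296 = 0.10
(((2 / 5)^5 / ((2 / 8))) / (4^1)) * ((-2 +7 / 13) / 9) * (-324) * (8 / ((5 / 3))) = 525312 / 203125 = 2.59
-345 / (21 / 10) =-164.29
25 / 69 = 0.36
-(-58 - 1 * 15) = 73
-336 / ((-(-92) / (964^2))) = -78060864 / 23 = -3393950.61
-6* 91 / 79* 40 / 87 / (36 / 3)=-1820 / 6873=-0.26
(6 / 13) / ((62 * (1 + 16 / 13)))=3 / 899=0.00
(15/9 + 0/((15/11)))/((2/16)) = 40/3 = 13.33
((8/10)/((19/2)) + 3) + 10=1243/95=13.08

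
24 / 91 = 0.26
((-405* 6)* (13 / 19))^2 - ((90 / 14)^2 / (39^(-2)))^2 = -3422249968857525 / 866761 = -3948320204.60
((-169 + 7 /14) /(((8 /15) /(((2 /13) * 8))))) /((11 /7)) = -35385 /143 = -247.45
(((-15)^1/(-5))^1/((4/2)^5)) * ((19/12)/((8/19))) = 361/1024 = 0.35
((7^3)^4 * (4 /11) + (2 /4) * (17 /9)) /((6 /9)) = 996572678659 /132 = 7549793020.14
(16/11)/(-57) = -16/627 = -0.03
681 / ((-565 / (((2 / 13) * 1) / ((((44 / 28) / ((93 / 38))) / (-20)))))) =1773324 / 307021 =5.78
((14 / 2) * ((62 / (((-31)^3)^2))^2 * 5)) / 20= 7 / 819628286980801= 0.00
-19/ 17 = -1.12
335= 335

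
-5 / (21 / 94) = -470 / 21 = -22.38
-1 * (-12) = 12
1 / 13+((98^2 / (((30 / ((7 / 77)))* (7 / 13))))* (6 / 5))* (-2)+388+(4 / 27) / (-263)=6558746239 / 25386075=258.36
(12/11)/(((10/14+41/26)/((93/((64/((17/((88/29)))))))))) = 3.88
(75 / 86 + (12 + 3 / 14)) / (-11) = -3939 / 3311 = -1.19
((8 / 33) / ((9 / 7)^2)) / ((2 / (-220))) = -3920 / 243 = -16.13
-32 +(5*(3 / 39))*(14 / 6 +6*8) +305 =11402 / 39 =292.36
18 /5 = 3.60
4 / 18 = 2 / 9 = 0.22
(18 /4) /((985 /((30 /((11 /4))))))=108 /2167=0.05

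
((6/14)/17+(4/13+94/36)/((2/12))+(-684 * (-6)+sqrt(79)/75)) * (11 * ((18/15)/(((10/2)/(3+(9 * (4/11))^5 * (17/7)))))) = 2062614126 * sqrt(79)/64054375+39453802633747308/3963684725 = 9954105.79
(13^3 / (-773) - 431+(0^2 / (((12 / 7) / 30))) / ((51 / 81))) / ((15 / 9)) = -260.31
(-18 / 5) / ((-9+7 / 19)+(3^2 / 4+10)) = -1368 / 1375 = -0.99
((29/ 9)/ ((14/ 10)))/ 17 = 145/ 1071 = 0.14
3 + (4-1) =6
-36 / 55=-0.65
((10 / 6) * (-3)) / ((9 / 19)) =-95 / 9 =-10.56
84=84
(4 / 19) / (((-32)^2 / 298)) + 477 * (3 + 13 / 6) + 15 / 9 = 2466.23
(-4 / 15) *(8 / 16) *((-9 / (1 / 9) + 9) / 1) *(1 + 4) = 48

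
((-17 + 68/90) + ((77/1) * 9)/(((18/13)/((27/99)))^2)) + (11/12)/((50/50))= 11443/990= 11.56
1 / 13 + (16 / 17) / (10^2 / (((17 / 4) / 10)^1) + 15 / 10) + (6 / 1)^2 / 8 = 958901 / 209326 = 4.58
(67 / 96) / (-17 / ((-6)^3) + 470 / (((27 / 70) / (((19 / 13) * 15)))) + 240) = 7839 / 302744564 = 0.00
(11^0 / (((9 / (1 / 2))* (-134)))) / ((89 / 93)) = -31 / 71556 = -0.00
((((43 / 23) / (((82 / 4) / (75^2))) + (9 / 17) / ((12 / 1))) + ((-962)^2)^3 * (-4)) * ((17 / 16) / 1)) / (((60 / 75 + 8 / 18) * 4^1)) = -9148366244550736704808575 / 13518848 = -676711968693688745.14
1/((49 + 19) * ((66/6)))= 1/748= 0.00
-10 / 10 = -1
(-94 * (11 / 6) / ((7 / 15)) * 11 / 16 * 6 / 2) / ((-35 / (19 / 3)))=108053 / 784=137.82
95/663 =0.14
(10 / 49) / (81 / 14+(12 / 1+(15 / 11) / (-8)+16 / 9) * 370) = 3960 / 97805771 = 0.00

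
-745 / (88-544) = 745 / 456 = 1.63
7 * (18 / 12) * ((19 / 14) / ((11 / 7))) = 399 / 44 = 9.07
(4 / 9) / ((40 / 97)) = 97 / 90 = 1.08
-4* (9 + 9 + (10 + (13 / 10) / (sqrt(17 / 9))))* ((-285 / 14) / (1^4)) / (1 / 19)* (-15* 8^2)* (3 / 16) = -7797600 -7602660* sqrt(17) / 119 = -8061016.56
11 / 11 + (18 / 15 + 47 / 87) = 1192 / 435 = 2.74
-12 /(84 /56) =-8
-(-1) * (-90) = -90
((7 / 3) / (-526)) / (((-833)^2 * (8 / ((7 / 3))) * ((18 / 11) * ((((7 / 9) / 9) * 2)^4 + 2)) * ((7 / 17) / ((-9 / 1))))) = 52612659 / 4226808615407168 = 0.00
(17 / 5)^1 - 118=-573 / 5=-114.60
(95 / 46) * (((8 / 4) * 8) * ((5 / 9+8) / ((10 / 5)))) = 29260 / 207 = 141.35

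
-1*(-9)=9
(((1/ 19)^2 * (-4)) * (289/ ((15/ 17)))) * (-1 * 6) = 39304/ 1805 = 21.78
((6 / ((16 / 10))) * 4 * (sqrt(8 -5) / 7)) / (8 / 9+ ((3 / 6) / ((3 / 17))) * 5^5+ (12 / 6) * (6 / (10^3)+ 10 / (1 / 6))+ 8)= 16875 * sqrt(3) / 70741657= 0.00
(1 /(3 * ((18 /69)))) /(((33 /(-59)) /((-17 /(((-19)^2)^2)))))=23069 /77410674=0.00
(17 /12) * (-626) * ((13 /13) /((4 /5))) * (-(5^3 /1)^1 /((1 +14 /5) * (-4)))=-16628125 /1824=-9116.30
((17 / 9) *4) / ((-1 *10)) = -34 / 45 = -0.76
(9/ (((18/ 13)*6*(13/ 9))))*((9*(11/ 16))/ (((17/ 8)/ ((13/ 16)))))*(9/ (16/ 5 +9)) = 173745/ 132736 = 1.31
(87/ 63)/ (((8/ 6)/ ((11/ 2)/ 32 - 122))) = -226113/ 1792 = -126.18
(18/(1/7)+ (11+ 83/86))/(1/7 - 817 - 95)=-83055/548938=-0.15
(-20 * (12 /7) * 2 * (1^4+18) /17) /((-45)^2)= -608 /16065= -0.04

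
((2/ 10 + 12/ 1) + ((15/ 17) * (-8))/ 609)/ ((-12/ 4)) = -4.06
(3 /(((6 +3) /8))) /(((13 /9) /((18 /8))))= 54 /13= 4.15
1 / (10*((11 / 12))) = 6 / 55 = 0.11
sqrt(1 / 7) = 0.38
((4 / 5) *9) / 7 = 36 / 35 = 1.03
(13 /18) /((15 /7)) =91 /270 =0.34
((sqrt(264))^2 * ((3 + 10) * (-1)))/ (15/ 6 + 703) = -6864/ 1411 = -4.86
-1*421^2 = -177241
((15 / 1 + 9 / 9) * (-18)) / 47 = -288 / 47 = -6.13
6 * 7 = 42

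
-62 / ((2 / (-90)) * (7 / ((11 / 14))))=15345 / 49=313.16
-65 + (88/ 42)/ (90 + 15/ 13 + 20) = -1971853/ 30345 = -64.98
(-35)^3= -42875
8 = 8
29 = 29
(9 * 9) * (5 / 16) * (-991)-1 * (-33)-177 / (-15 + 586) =-228875049 / 9136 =-25052.00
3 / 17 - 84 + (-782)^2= 10394483 / 17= 611440.18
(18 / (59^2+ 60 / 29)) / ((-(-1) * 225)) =58 / 2525225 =0.00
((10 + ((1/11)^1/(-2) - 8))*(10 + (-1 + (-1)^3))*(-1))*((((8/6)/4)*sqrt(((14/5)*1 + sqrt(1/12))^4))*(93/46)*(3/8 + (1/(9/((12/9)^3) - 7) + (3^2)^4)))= -34093954261363/62238000 - 100402894333*sqrt(3)/1555950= -659566.03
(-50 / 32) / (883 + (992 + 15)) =-5 / 6048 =-0.00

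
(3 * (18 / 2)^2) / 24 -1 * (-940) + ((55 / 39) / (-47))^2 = 25538540489 / 26879112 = 950.13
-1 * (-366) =366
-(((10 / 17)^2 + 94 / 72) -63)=638269 / 10404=61.35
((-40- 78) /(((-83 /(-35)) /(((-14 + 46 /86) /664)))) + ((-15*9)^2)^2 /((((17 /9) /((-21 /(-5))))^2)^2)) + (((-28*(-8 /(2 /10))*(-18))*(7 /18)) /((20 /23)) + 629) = 803501064410434397467 /98964701068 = 8119067260.74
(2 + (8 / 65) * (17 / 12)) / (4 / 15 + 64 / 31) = 3286 / 3523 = 0.93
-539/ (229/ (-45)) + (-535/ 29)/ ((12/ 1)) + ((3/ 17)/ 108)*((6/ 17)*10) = 801366615/ 7676996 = 104.39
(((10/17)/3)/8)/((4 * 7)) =5/5712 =0.00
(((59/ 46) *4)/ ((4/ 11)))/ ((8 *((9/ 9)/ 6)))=10.58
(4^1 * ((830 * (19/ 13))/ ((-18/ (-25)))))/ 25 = 31540/ 117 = 269.57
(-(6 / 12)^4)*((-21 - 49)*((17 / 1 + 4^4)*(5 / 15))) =3185 / 8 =398.12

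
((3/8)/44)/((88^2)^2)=3/21109276672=0.00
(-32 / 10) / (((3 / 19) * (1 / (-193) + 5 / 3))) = -29336 / 2405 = -12.20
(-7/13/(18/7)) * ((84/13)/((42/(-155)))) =7595/1521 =4.99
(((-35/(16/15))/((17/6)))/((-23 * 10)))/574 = 45/512992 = 0.00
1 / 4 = 0.25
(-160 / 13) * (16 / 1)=-2560 / 13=-196.92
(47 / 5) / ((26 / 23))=1081 / 130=8.32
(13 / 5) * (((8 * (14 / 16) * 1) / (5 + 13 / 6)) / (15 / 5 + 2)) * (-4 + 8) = 2184 / 1075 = 2.03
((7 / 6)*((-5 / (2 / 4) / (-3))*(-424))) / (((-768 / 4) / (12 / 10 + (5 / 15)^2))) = 21889 / 1944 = 11.26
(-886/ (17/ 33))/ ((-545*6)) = 4873/ 9265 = 0.53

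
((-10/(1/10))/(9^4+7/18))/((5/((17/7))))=-1224/165347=-0.01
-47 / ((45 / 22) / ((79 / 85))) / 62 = -40843 / 118575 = -0.34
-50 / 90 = -5 / 9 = -0.56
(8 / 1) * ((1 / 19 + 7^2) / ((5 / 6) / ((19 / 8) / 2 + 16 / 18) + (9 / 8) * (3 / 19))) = 677.79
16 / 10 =8 / 5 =1.60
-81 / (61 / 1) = -81 / 61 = -1.33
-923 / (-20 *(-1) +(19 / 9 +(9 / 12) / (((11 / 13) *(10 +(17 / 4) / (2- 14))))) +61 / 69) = -973073673 / 24339556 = -39.98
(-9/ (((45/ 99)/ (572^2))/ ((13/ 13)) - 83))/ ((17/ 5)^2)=809780400/ 86329787243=0.01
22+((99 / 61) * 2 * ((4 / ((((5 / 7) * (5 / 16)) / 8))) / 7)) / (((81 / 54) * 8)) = 27.54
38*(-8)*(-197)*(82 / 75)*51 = 83483872 / 25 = 3339354.88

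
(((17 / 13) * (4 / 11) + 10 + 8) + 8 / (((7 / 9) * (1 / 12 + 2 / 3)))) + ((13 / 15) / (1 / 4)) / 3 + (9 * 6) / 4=46.85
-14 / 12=-7 / 6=-1.17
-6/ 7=-0.86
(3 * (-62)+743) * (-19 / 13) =-10583 / 13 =-814.08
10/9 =1.11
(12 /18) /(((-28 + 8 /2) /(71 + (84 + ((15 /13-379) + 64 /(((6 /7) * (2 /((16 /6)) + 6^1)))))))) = 223009 /37908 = 5.88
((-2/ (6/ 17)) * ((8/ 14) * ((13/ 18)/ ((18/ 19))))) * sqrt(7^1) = -4199 * sqrt(7)/ 1701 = -6.53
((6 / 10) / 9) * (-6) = -2 / 5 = -0.40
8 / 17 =0.47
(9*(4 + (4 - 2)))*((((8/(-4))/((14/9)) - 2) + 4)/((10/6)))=162/7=23.14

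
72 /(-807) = -24 /269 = -0.09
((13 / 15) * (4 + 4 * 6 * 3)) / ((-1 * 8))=-247 / 30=-8.23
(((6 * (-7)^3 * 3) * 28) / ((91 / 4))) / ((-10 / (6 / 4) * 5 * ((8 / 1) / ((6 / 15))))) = 11.40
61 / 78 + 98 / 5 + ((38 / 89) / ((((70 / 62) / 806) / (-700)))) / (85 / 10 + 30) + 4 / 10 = -2951231447 / 534534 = -5521.13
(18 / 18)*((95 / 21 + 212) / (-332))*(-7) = 4547 / 996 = 4.57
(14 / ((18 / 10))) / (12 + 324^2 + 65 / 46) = 3220 / 43465617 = 0.00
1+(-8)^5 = -32767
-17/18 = -0.94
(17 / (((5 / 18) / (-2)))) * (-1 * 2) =1224 / 5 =244.80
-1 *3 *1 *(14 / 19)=-42 / 19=-2.21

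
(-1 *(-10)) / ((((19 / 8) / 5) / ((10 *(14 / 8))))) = 7000 / 19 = 368.42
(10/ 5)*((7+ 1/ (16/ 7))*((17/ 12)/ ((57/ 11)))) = 22253/ 5472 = 4.07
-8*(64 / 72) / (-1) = 64 / 9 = 7.11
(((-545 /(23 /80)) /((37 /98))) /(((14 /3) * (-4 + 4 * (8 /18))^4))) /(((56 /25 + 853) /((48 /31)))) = -15018129 /188017387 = -0.08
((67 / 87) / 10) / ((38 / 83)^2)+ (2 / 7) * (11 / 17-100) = -4188787843 / 149497320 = -28.02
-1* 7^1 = -7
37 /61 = 0.61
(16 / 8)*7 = 14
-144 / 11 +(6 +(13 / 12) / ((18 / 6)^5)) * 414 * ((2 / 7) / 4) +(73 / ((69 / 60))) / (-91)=1221648875 / 7459452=163.77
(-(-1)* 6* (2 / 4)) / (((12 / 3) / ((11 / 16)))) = 0.52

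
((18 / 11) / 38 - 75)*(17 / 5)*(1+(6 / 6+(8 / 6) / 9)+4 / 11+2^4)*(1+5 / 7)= -278902544 / 34485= -8087.65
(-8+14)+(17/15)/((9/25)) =247/27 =9.15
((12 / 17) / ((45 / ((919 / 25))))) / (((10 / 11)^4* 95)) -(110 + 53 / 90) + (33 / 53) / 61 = -1623705517470029 / 14684892187500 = -110.57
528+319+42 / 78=11018 / 13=847.54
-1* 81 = -81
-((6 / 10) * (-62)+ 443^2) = -981059 / 5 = -196211.80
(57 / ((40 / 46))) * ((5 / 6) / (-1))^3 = -10925 / 288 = -37.93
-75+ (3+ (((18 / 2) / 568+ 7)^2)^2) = 244687336383553 / 104086245376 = 2350.81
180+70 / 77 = 180.91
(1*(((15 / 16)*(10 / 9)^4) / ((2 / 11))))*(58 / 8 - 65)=-2646875 / 5832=-453.85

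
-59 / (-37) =59 / 37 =1.59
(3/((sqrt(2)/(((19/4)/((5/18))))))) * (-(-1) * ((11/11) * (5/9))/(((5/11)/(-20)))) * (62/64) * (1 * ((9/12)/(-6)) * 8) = 19437 * sqrt(2)/32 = 859.00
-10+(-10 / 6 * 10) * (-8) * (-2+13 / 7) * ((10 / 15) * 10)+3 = -8441 / 63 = -133.98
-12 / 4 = -3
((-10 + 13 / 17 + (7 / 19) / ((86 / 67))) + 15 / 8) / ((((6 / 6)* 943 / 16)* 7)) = -224550 / 13097327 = -0.02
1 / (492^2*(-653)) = -1 / 158067792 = -0.00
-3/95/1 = -3/95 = -0.03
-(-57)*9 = 513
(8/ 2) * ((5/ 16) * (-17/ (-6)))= 85/ 24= 3.54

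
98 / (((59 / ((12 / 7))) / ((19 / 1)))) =3192 / 59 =54.10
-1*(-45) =45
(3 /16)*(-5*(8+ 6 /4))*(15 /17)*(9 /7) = -38475 /3808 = -10.10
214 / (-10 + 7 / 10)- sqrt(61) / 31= -2140 / 93- sqrt(61) / 31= -23.26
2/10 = 1/5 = 0.20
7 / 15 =0.47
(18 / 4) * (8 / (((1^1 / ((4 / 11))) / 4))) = 576 / 11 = 52.36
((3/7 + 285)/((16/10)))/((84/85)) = 141525/784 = 180.52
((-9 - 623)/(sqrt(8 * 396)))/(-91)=79 * sqrt(22)/3003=0.12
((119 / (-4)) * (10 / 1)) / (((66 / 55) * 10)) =-595 / 24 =-24.79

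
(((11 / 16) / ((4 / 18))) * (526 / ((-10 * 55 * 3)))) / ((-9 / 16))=263 / 150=1.75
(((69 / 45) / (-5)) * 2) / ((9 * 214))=-23 / 72225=-0.00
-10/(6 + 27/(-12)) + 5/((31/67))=757/93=8.14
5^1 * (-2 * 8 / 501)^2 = 1280 / 251001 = 0.01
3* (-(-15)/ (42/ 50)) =375/ 7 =53.57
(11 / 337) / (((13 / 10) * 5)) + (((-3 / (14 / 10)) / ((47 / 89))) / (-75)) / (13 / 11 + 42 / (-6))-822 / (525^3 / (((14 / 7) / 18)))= -24472979507027 / 5720714181000000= -0.00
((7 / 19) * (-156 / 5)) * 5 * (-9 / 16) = 2457 / 76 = 32.33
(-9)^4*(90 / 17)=590490 / 17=34734.71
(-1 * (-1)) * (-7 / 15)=-7 / 15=-0.47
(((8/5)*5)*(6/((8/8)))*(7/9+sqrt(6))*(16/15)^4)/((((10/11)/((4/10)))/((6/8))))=20185088/1265625+2883584*sqrt(6)/140625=66.18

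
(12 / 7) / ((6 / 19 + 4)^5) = 7428297 / 6487947256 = 0.00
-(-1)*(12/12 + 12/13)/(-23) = -25/299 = -0.08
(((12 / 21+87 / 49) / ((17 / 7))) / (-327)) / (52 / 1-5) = -115 / 1828911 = -0.00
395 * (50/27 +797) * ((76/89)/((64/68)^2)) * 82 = 1918060962905/76896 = 24943572.66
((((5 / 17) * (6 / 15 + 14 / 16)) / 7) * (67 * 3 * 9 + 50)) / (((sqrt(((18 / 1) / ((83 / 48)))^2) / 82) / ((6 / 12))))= 392.25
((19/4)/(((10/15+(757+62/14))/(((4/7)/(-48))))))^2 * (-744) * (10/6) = -55955/8196096512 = -0.00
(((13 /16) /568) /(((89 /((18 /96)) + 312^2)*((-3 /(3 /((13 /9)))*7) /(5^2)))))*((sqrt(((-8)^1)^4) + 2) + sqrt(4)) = -11475 /4667124224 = -0.00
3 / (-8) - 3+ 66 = 501 / 8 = 62.62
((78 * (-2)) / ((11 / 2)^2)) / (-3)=208 / 121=1.72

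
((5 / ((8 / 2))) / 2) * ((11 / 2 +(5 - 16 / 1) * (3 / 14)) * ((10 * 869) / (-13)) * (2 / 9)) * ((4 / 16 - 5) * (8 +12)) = 22702625 / 819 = 27719.93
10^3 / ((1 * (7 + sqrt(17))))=875 / 4- 125 * sqrt(17) / 4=89.90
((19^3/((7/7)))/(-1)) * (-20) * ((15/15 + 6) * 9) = 8642340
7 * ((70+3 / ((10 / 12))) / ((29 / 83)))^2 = 6530551552 / 21025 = 310608.87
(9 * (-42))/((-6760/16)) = 756/845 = 0.89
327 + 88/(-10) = 1591/5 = 318.20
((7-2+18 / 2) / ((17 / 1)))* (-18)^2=4536 / 17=266.82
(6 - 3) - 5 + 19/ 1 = 17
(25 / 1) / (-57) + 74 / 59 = 2743 / 3363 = 0.82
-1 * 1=-1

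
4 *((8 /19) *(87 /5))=2784 /95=29.31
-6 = -6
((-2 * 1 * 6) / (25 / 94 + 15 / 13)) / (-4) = 2.11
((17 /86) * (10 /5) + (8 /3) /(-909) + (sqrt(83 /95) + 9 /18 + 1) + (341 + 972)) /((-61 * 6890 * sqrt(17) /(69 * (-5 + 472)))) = -3312215048459 * sqrt(17) /558547757820- 32223 * sqrt(134045) /678768350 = -24.47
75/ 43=1.74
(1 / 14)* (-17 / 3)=-17 / 42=-0.40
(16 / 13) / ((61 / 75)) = 1200 / 793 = 1.51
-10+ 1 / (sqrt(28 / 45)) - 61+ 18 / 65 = -4597 / 65+ 3*sqrt(35) / 14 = -69.46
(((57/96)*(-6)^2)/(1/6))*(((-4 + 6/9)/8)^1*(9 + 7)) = -855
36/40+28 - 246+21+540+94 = 4379/10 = 437.90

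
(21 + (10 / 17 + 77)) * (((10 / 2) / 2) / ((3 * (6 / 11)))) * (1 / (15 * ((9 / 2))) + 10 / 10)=631433 / 4131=152.85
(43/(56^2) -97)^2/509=92506614201/5005758464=18.48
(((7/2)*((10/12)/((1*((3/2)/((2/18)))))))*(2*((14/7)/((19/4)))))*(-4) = -0.73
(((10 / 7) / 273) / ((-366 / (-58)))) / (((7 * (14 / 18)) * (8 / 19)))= 2755 / 7615972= 0.00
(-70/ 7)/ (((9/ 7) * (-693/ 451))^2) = -16810/ 6561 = -2.56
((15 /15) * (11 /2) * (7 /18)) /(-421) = -77 /15156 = -0.01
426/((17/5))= 125.29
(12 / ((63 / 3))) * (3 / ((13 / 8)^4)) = 0.25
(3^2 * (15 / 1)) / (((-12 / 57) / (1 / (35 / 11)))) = -5643 / 28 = -201.54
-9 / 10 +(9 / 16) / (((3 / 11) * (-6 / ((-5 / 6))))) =-589 / 960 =-0.61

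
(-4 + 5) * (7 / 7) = 1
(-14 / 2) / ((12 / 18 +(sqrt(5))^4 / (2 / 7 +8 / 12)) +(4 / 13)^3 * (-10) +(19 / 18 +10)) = -553644 / 2980259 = -0.19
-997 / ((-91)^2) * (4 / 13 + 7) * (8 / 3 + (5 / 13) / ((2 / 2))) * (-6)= 3220310 / 199927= 16.11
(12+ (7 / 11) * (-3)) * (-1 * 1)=-10.09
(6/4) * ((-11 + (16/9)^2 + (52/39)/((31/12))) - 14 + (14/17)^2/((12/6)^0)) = -14981771/483786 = -30.97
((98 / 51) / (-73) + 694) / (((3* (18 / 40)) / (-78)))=-1343505280 / 33507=-40096.26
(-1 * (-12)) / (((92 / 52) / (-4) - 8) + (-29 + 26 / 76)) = -11856 / 36655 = -0.32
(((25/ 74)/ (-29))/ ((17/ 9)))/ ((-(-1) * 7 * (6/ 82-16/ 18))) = 83025/ 76867574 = 0.00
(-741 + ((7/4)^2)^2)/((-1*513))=187295/131328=1.43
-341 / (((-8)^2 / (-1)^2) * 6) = -341 / 384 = -0.89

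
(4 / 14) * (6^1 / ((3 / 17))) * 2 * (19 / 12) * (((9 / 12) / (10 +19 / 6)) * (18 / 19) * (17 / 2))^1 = 7803 / 553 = 14.11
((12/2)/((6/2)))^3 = 8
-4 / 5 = -0.80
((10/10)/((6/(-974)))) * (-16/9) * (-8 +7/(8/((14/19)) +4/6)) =-6969944/3267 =-2133.44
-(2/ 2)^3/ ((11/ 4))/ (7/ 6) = -24/ 77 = -0.31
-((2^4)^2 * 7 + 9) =-1801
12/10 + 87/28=603/140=4.31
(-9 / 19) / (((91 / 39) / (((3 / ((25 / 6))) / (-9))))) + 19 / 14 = 1.37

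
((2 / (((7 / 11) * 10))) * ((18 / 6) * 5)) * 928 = 4374.86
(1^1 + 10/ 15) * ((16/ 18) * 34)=1360/ 27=50.37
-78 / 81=-26 / 27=-0.96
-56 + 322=266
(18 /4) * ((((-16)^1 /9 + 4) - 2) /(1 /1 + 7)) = 1 /8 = 0.12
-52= -52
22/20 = 11/10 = 1.10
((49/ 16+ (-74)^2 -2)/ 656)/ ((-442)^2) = 6741/ 157733888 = 0.00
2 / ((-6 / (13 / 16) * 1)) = -13 / 48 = -0.27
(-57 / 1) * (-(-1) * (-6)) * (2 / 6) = 114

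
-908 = -908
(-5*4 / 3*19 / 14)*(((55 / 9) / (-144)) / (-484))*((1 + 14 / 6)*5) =-11875 / 898128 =-0.01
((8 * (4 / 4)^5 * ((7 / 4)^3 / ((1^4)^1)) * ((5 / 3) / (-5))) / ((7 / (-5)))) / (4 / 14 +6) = 1715 / 1056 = 1.62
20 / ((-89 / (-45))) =900 / 89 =10.11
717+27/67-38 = 45520/67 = 679.40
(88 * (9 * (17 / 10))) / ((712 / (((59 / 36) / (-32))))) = -11033 / 113920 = -0.10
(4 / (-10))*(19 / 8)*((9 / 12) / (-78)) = 19 / 2080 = 0.01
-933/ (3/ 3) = -933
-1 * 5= -5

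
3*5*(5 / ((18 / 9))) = 37.50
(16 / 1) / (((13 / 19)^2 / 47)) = 271472 / 169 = 1606.34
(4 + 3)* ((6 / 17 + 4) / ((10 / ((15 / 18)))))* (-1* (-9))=777 / 34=22.85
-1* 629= -629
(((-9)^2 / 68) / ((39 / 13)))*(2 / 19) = 27 / 646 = 0.04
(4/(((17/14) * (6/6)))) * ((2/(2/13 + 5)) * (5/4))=1820/1139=1.60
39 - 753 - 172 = -886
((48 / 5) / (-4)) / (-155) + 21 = 16287 / 775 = 21.02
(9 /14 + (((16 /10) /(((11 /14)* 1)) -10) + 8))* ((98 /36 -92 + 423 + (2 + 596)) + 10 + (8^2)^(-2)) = 18156288611 /28385280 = 639.64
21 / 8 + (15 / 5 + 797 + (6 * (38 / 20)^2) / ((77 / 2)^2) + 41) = 1000387853 / 1185800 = 843.64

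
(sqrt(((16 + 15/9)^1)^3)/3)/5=53 * sqrt(159)/135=4.95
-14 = -14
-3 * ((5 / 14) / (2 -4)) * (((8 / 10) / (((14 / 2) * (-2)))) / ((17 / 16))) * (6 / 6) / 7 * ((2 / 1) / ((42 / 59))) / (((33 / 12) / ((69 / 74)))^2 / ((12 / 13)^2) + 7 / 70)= -6471912960 / 5769261436141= -0.00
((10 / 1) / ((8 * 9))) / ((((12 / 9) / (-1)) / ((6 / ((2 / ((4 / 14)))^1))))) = -5 / 56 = -0.09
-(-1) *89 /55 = 89 /55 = 1.62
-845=-845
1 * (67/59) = 67/59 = 1.14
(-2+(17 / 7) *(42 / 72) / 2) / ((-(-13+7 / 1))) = -31 / 144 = -0.22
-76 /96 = -19 /24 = -0.79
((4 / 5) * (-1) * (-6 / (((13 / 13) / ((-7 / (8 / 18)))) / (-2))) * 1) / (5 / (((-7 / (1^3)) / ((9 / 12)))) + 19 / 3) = 63504 / 2435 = 26.08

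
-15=-15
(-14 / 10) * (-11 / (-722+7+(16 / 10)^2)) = -385 / 17811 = -0.02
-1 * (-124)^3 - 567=1906057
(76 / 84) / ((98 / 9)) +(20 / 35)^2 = 281 / 686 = 0.41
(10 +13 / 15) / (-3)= -163 / 45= -3.62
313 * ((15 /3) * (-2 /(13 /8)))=-25040 /13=-1926.15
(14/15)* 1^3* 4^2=14.93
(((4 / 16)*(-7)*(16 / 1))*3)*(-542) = 45528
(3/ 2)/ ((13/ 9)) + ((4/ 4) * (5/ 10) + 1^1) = 2.54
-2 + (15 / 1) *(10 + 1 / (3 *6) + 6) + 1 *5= 1463 / 6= 243.83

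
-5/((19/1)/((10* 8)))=-21.05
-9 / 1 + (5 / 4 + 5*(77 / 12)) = 73 / 3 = 24.33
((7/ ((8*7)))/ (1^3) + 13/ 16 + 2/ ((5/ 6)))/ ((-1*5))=-267/ 400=-0.67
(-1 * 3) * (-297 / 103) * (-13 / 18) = -1287 / 206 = -6.25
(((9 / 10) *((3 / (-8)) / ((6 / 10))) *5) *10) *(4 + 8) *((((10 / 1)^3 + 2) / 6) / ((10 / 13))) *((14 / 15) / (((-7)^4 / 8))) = -78156 / 343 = -227.86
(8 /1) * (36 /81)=32 /9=3.56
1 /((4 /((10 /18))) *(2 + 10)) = 5 /432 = 0.01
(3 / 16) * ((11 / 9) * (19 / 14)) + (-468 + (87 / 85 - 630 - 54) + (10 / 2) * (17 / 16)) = -65422561 / 57120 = -1145.35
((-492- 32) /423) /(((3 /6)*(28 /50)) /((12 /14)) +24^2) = -0.00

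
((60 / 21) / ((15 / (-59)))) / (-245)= 236 / 5145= 0.05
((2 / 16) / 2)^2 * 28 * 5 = 35 / 64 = 0.55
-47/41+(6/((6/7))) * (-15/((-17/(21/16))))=77621/11152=6.96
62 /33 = 1.88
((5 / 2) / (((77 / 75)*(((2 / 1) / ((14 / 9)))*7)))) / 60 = 25 / 5544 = 0.00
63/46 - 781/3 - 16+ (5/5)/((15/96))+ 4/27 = -1666861/6210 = -268.42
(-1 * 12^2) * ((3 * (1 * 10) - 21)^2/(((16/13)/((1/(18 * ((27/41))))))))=-799.50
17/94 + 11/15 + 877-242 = 896639/1410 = 635.91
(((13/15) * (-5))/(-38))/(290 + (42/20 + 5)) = 0.00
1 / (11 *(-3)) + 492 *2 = 32471 / 33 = 983.97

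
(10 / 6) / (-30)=-1 / 18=-0.06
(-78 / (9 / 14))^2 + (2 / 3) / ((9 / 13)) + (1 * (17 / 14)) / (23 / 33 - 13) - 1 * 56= 2250860221 / 153468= 14666.64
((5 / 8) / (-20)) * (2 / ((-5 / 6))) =3 / 40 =0.08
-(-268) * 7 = 1876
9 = 9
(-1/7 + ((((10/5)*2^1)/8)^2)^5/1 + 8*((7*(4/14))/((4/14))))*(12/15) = 400391/8960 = 44.69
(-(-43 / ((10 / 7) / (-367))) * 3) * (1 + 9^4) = -1087326681 / 5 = -217465336.20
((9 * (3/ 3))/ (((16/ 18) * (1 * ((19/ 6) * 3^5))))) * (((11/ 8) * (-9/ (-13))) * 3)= 297/ 7904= 0.04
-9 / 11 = -0.82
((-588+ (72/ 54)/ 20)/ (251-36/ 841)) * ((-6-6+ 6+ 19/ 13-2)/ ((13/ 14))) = 103834906/ 6294405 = 16.50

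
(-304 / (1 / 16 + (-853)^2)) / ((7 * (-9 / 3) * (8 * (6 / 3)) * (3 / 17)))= 5168 / 733429935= 0.00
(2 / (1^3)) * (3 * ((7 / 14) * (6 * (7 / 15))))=42 / 5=8.40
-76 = -76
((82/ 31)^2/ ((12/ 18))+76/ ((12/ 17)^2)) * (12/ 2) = 5639947/ 5766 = 978.14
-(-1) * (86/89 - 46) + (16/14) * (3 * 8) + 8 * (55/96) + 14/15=-451867/37380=-12.09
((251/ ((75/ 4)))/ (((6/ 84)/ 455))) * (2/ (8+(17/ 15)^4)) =17673.55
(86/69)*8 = 688/69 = 9.97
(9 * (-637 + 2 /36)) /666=-11465 /1332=-8.61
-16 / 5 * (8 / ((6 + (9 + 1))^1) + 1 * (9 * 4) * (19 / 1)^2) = -207944 / 5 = -41588.80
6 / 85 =0.07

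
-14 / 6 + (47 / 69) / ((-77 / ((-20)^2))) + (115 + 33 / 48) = 3111737 / 28336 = 109.82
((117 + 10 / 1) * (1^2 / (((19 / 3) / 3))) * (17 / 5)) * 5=19431 / 19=1022.68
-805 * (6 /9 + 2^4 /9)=-17710 /9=-1967.78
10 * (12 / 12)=10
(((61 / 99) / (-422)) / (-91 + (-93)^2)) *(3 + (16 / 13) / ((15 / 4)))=-3599 / 6338140380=-0.00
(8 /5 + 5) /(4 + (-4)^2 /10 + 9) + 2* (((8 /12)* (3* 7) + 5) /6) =6.79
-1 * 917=-917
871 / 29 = 30.03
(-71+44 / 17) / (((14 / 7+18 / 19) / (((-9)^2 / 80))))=-1789857 / 76160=-23.50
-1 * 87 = -87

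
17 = 17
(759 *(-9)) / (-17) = 6831 / 17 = 401.82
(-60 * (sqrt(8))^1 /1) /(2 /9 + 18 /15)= -675 * sqrt(2) /8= -119.32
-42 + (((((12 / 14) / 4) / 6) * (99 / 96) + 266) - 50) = 155937 / 896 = 174.04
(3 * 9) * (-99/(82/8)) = -10692/41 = -260.78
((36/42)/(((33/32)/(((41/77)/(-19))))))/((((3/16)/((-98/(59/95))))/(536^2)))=120618352640/21417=5631897.68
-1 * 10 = -10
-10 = -10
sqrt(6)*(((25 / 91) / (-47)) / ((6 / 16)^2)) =-0.10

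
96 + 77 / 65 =6317 / 65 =97.18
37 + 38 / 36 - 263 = -4049 / 18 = -224.94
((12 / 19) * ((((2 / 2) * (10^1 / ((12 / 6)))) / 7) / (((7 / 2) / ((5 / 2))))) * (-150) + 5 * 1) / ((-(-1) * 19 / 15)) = -605175 / 17689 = -34.21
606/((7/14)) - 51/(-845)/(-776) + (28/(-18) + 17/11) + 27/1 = 80430610151/64916280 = 1238.99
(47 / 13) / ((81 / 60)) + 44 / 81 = 3392 / 1053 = 3.22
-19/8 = -2.38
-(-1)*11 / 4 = 11 / 4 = 2.75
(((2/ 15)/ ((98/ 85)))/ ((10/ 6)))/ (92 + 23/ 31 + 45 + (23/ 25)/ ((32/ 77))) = 84320/ 170074149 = 0.00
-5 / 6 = -0.83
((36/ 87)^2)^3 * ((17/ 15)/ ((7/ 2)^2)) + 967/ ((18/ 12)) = 644.67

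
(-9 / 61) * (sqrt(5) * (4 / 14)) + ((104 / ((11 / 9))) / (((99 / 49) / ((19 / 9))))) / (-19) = -5096 / 1089 - 18 * sqrt(5) / 427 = -4.77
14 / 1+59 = 73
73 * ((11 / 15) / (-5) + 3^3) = 147022 / 75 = 1960.29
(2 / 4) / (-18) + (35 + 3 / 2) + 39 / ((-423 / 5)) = 60931 / 1692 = 36.01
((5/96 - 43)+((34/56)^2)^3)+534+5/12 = 236858162913/481890304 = 491.52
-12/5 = -2.40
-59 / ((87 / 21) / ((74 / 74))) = -14.24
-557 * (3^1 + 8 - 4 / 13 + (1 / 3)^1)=-6141.28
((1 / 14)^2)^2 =1 / 38416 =0.00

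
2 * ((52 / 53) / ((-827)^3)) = -104 / 29977291999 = -0.00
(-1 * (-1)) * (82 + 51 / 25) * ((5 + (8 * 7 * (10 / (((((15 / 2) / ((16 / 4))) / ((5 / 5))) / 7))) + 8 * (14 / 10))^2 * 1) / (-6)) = -2088427424809 / 33750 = -61879331.11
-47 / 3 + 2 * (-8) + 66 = 103 / 3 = 34.33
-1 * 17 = -17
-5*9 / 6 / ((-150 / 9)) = 9 / 20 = 0.45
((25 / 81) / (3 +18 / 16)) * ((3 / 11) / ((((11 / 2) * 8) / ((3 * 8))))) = 0.01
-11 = -11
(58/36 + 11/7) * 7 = 22.28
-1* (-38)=38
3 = 3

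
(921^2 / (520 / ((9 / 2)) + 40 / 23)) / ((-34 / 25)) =-5317.43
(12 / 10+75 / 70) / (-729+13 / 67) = -10653 / 3418100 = -0.00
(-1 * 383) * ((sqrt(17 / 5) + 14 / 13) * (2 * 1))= -766 * sqrt(85) / 5 - 10724 / 13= -2237.36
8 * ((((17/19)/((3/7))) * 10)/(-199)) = -9520/11343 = -0.84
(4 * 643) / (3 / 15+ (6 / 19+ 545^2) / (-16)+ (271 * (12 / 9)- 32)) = -11728320 / 83149543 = -0.14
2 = 2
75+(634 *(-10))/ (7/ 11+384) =58.52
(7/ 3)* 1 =7/ 3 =2.33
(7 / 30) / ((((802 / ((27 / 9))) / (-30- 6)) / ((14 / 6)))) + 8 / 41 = 10013 / 82205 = 0.12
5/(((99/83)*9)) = 415/891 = 0.47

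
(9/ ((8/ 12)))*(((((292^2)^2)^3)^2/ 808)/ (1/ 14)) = 3487869698180194882534439256096383877998790712481060506042368/ 101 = 34533363348318761213212270000000000000000000000000000000000.00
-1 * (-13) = 13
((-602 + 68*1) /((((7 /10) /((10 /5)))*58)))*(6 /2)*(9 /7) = -144180 /1421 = -101.46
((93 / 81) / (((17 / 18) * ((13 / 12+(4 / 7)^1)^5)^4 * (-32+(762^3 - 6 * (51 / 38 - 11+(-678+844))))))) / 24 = 5004935848957679061509409534781710925824 / 1036006521562623384632352937126300139948681159865172217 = 0.00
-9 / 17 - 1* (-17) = 280 / 17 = 16.47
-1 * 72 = -72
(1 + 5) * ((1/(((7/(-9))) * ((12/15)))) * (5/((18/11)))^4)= -45753125/54432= -840.56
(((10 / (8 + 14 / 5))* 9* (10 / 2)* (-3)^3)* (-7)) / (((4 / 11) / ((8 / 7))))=24750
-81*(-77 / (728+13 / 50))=311850 / 36413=8.56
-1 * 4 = -4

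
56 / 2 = 28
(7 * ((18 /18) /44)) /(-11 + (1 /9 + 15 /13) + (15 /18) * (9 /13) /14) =-5733 /349327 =-0.02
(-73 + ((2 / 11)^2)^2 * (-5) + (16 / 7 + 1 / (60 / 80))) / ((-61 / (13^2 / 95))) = 3605381273 / 1781736495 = 2.02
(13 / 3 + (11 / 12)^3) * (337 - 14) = 2848537 / 1728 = 1648.46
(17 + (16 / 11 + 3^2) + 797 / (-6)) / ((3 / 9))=-6955 / 22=-316.14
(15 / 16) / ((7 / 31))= 4.15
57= 57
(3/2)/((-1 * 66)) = -1/44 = -0.02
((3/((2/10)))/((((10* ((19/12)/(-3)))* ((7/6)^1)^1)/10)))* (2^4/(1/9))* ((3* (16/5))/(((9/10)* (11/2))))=-9953280/1463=-6803.34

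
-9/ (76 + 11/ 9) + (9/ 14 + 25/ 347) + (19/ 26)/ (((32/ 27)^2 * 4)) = 0.73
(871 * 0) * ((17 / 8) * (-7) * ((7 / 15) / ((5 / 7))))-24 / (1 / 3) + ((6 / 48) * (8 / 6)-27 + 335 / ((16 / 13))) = 8321 / 48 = 173.35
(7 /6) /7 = 1 /6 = 0.17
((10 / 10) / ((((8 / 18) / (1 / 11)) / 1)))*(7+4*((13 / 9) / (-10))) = 1.31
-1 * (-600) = 600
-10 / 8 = -5 / 4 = -1.25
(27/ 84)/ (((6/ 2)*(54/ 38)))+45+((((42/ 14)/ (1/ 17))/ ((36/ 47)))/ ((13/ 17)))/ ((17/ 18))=449689/ 3276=137.27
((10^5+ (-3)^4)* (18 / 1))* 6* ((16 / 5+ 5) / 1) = 443158668 / 5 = 88631733.60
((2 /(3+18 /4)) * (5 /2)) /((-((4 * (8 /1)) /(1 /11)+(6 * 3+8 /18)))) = -3 /1667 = -0.00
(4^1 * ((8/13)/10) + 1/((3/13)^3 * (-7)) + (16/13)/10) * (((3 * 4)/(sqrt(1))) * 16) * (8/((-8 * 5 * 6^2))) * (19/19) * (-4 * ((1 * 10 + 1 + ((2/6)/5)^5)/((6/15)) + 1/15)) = -37048906436608/27986765625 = -1323.80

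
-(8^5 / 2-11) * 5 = -81865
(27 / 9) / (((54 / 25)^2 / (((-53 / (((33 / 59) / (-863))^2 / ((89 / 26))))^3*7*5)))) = -1813228708198443937083589000.00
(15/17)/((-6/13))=-65/34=-1.91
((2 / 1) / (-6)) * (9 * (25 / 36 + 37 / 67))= -3007 / 804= -3.74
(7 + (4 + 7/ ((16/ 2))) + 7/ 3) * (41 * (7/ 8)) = 97867/ 192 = 509.72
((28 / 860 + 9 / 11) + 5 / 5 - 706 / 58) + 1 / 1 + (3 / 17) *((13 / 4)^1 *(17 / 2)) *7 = 13609089 / 548680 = 24.80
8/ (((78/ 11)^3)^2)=1771561/ 28149950088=0.00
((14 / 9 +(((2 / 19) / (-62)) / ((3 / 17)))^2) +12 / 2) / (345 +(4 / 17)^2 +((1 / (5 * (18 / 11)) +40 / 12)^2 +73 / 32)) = 49087980093600 / 2334175095786017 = 0.02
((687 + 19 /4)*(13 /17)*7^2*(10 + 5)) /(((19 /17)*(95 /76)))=5287737 /19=278301.95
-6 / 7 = -0.86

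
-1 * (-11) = 11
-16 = -16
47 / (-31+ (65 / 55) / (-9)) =-4653 / 3082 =-1.51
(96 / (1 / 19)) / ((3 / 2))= 1216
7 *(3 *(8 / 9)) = 56 / 3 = 18.67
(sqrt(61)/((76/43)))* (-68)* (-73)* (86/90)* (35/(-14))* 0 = 0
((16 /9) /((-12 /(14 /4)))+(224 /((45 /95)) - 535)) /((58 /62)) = -52421 /783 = -66.95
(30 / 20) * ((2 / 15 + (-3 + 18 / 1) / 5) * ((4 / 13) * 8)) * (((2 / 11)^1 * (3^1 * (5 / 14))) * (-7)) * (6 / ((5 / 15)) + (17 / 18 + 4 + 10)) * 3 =-222968 / 143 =-1559.22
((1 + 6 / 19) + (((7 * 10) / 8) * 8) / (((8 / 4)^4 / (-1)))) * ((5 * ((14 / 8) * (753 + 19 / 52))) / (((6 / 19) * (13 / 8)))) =-212524375 / 5408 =-39298.15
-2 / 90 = -1 / 45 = -0.02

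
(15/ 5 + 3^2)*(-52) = -624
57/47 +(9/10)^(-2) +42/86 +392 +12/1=66615782/163701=406.94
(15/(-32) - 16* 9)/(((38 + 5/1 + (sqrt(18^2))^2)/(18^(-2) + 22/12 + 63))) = -32371787/1268352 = -25.52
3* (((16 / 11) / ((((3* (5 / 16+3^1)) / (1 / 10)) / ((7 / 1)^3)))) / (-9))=-43904 / 26235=-1.67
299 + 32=331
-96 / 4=-24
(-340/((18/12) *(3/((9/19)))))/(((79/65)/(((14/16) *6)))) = -232050/1501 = -154.60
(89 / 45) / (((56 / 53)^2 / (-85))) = -4250017 / 28224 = -150.58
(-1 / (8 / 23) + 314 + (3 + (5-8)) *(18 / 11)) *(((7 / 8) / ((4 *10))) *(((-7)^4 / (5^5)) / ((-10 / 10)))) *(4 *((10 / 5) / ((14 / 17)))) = -101593513 / 2000000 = -50.80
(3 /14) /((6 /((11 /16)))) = 11 /448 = 0.02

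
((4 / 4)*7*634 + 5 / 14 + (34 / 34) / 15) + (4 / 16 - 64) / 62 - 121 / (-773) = 89323131553 / 20128920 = 4437.55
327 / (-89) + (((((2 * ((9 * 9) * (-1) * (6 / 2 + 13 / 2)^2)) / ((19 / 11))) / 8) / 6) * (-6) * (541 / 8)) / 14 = 5107.15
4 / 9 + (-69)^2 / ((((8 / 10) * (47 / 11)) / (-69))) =-162611203 / 1692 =-96105.91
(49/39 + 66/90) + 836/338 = 11314/2535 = 4.46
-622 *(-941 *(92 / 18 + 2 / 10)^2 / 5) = 33433035542 / 10125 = 3302028.20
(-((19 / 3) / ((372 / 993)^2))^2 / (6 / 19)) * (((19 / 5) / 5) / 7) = -1564322813413441 / 2234182003200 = -700.18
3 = 3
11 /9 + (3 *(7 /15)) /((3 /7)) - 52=-2138 /45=-47.51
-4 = -4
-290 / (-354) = 0.82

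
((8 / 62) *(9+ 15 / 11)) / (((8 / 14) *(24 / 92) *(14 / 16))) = 3496 / 341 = 10.25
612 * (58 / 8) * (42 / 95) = 186354 / 95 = 1961.62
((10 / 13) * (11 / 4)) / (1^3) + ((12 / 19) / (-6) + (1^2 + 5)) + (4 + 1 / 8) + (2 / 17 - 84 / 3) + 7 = -293837 / 33592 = -8.75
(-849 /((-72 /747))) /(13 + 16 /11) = 258379 /424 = 609.38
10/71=0.14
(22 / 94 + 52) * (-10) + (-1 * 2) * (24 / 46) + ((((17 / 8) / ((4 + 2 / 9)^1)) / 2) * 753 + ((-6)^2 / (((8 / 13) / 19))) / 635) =-138621549173 / 417352480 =-332.15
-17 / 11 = -1.55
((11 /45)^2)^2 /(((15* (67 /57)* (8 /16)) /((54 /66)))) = 50578 /152634375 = 0.00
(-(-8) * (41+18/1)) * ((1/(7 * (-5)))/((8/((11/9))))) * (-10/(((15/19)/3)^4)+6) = 168669908/39375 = 4283.68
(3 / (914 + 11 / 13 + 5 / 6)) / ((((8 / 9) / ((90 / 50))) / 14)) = 66339 / 714230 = 0.09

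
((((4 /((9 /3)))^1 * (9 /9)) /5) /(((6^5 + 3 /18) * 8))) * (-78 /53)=-6 /951085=-0.00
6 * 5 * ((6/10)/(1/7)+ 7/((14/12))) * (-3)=-918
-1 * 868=-868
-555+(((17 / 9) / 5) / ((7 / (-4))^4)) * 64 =-59686447 / 108045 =-552.42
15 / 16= 0.94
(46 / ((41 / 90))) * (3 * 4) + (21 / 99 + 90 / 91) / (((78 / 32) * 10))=29093045896 / 24008985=1211.76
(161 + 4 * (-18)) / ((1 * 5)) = 89 / 5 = 17.80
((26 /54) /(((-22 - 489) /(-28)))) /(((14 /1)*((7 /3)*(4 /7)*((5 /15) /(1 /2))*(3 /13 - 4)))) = -169 /300468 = -0.00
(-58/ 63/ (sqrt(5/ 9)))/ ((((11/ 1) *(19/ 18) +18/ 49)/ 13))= -31668 *sqrt(5)/ 52825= -1.34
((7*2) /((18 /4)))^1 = 28 /9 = 3.11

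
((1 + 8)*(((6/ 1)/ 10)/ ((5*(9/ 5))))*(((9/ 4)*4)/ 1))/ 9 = 3/ 5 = 0.60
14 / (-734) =-7 / 367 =-0.02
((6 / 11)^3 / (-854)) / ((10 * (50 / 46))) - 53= -3765233867 / 71042125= -53.00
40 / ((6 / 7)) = 46.67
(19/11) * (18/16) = 171/88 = 1.94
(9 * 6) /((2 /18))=486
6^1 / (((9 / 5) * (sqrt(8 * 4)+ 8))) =5 / 6 - 5 * sqrt(2) / 12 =0.24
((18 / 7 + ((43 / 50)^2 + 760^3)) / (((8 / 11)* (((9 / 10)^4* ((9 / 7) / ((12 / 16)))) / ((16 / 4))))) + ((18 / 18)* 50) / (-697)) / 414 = 5185013.42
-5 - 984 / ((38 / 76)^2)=-3941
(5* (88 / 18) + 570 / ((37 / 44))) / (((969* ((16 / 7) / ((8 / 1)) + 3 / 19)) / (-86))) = -140783720 / 1001997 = -140.50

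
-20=-20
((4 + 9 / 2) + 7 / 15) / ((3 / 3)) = 269 / 30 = 8.97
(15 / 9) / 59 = 5 / 177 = 0.03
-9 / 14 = -0.64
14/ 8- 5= -13/ 4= -3.25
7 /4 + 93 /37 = 631 /148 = 4.26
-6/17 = -0.35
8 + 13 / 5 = 53 / 5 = 10.60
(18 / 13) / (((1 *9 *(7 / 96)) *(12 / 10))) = 160 / 91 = 1.76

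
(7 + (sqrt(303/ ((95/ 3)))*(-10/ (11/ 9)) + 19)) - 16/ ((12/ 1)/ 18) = 2 - 54*sqrt(9595)/ 209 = -23.31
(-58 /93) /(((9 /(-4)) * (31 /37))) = 0.33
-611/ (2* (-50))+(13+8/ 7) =14177/ 700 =20.25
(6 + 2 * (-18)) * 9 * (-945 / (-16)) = -127575 / 8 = -15946.88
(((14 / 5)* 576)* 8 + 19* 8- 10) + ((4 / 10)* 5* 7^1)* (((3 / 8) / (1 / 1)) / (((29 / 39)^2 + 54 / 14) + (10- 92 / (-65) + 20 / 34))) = 3875405208203 / 297086120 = 13044.72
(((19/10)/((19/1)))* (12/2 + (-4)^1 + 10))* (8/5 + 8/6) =88/25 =3.52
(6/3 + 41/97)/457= 0.01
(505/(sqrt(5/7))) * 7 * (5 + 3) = 5656 * sqrt(35) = 33461.35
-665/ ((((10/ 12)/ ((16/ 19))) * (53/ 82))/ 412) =-22702848/ 53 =-428355.62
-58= -58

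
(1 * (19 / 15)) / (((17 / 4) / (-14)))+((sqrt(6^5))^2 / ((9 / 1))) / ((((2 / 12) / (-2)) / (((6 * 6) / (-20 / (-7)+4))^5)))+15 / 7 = -590499772069 / 14280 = -41351524.65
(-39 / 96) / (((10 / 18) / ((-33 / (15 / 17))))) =21879 / 800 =27.35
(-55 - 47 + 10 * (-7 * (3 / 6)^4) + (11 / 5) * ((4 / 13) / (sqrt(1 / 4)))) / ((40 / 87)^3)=-35961507333 / 33280000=-1080.57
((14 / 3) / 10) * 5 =7 / 3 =2.33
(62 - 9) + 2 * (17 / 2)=70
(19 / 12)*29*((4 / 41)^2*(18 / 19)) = 696 / 1681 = 0.41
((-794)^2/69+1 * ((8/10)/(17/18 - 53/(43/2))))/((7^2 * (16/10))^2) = 1.49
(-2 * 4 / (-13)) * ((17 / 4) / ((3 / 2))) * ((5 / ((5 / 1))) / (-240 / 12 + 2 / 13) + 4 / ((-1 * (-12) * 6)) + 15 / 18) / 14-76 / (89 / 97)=-777877235 / 9402939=-82.73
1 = 1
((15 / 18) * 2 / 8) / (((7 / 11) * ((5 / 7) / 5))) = 55 / 24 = 2.29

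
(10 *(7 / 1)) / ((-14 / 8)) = -40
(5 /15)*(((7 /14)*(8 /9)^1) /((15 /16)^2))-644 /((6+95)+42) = -3765868 /868725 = -4.33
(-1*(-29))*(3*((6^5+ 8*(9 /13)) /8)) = 1100115 /13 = 84624.23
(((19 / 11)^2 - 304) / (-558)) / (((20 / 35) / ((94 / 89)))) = 1331463 / 1335356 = 1.00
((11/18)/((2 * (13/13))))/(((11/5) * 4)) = 5/144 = 0.03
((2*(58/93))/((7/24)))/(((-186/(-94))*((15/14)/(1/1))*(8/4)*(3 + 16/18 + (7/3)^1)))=5452/33635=0.16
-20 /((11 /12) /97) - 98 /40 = -466139 /220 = -2118.81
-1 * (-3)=3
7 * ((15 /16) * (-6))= -315 /8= -39.38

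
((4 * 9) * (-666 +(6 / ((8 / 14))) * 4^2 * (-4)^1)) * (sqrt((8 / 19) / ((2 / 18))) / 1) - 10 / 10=-289008 * sqrt(38) / 19 - 1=-93767.58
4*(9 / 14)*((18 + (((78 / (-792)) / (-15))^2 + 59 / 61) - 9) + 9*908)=1956671650309 / 93000600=21039.34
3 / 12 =1 / 4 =0.25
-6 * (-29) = 174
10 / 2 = 5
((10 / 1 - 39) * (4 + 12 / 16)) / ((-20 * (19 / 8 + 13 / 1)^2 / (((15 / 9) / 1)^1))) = 2204 / 45387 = 0.05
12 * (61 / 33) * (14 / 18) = 1708 / 99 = 17.25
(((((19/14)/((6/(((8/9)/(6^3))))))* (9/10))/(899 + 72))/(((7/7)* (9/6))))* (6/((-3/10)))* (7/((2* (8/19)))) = -361/3775248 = -0.00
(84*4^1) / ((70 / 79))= 1896 / 5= 379.20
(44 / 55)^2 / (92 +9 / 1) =16 / 2525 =0.01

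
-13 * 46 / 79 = -598 / 79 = -7.57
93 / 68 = 1.37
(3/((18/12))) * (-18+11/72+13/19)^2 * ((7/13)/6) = 3858844087/72985536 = 52.87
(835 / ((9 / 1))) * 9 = 835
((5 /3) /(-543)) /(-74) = 5 /120546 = 0.00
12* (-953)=-11436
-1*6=-6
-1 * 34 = -34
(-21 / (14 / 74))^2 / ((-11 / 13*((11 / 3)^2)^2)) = -12974013 / 161051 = -80.56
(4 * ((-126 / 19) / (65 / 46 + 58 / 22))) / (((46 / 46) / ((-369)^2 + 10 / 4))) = -609209832 / 683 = -891961.69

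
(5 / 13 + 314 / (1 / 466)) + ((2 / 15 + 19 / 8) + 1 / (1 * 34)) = 3880589981 / 26520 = 146326.92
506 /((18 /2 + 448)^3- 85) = 253 /47721954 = 0.00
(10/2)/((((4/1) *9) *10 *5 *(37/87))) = 29/4440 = 0.01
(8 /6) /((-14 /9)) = -6 /7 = -0.86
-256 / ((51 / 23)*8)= -14.43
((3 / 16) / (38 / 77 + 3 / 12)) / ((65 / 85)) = 3927 / 11908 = 0.33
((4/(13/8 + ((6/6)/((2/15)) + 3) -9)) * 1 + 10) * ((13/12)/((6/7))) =14.26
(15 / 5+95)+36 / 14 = 704 / 7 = 100.57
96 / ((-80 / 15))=-18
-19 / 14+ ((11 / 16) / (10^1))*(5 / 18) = -5395 / 4032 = -1.34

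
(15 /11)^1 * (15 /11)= 225 /121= 1.86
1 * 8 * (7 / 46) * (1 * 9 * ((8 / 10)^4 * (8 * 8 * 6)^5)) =538637552307929088 / 14375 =37470438421421.15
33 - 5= 28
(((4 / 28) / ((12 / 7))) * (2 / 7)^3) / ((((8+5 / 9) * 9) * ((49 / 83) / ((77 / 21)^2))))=1826 / 3176523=0.00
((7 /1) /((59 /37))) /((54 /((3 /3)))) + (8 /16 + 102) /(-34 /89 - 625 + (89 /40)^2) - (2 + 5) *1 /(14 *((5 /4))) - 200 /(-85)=44718163633021 /23925909409110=1.87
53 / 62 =0.85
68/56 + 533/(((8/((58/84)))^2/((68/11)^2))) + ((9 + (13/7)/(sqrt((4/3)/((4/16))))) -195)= -28220491/853776 + 13 * sqrt(3)/28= -32.25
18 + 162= 180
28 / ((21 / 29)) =116 / 3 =38.67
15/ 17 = 0.88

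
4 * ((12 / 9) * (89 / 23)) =1424 / 69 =20.64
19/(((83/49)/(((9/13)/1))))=8379/1079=7.77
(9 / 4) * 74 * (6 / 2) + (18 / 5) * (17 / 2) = 5301 / 10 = 530.10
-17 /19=-0.89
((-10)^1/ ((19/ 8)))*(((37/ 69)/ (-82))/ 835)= 296/ 8976417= 0.00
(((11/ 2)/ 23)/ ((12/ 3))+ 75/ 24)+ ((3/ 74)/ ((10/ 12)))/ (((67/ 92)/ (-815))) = -51.26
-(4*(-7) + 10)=18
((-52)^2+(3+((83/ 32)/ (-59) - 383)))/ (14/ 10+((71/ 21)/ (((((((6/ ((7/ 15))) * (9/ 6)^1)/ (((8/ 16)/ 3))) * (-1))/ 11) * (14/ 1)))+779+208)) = 37316784645/ 15870805064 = 2.35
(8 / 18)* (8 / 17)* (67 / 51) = 0.27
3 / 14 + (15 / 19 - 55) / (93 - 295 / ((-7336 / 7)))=-9539897 / 26003894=-0.37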